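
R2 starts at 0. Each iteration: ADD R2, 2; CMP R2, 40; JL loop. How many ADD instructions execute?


Loop trace (R2 starts at 0, target 40, step 2):
  ADD #1: R2 = 0 + 2 = 2  → 2 < 40, loop
  ADD #2: R2 = 2 + 2 = 4  → 4 < 40, loop
  ADD #3: R2 = 4 + 2 = 6  → 6 < 40, loop
  ADD #4: R2 = 6 + 2 = 8  → 8 < 40, loop
  ADD #5: R2 = 8 + 2 = 10  → 10 < 40, loop
  ADD #6: R2 = 10 + 2 = 12  → 12 < 40, loop
  ADD #7: R2 = 12 + 2 = 14  → 14 < 40, loop
  ADD #8: R2 = 14 + 2 = 16  → 16 < 40, loop
  ADD #9: R2 = 16 + 2 = 18  → 18 < 40, loop
  ADD #10: R2 = 18 + 2 = 20  → 20 < 40, loop
  ADD #11: R2 = 20 + 2 = 22  → 22 < 40, loop
  ADD #12: R2 = 22 + 2 = 24  → 24 < 40, loop
  ADD #13: R2 = 24 + 2 = 26  → 26 < 40, loop
  ADD #14: R2 = 26 + 2 = 28  → 28 < 40, loop
  ADD #15: R2 = 28 + 2 = 30  → 30 < 40, loop
  ADD #16: R2 = 30 + 2 = 32  → 32 < 40, loop
  ADD #17: R2 = 32 + 2 = 34  → 34 < 40, loop
  ADD #18: R2 = 34 + 2 = 36  → 36 < 40, loop
  ADD #19: R2 = 36 + 2 = 38  → 38 < 40, loop
  ADD #20: R2 = 38 + 2 = 40  → 40 >= 40, exit
Total ADD instructions: 20

20


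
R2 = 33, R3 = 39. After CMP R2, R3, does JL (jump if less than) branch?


Trace:
  R2 = 33, R3 = 39
  CMP R2, R3  → compares 33 vs 39
  JL checks: is 33 less than 39?
  33 < 39, so condition is true
Branch taken: Yes

Yes


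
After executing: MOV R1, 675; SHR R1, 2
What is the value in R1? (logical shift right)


Register state trace:
  MOV R1, 675  → R1 = 675
  SHR R1, 2  → R1 = 675 >> 2 = 675 // 2^2 = 168
Final: R1 = 168

168


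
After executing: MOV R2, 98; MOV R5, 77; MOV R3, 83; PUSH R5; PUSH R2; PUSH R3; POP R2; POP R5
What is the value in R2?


Stack trace (top is rightmost):
  MOV R2, 98  → R2 = 98
  MOV R5, 77  → R5 = 77
  MOV R3, 83  → R3 = 83
  PUSH R5  → stack: [77]
  PUSH R2  → stack: [77, 98]
  PUSH R3  → stack: [77, 98, 83]
  POP R2  → R2 = 83, stack: [77, 98]
  POP R5  → R5 = 98, stack: [77]
Final: R2 = 83

83


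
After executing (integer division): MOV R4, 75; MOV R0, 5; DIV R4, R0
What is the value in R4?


Register state trace:
  MOV R4, 75  → R4 = 75
  MOV R0, 5  → R0 = 5
  DIV R4, R0  → R4 = 75 // 5 = 15
Final: R4 = 15

15


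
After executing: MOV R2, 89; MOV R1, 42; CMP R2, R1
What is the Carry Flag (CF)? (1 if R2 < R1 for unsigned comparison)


Register state trace:
  MOV R2, 89  → R2 = 89
  MOV R1, 42  → R1 = 42
  CMP R2, R1  → unsigned 89 - 42: no borrow
  89 >= 42, so CF = 0
CF = 0

0


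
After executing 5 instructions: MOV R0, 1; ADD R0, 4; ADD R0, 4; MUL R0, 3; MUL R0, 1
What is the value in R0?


Register state trace:
  MOV R0, 1  → R0 = 1
  ADD R0, 4  → R0 = 1 + 4 = 5
  ADD R0, 4  → R0 = 5 + 4 = 9
  MUL R0, 3  → R0 = 9 * 3 = 27
  MUL R0, 1  → R0 = 27 * 1 = 27
Final: R0 = 27

27


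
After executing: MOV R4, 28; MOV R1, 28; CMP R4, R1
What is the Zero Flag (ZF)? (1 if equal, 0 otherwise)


Register state trace:
  MOV R4, 28  → R4 = 28
  MOV R1, 28  → R1 = 28
  CMP R4, R1  → computes 28 - 28 = 0
  Result is zero, so values are equal
ZF = 1

1


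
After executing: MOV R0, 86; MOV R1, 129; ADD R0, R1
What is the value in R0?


Register state trace:
  MOV R0, 86  → R0 = 86
  MOV R1, 129  → R1 = 129
  ADD R0, R1  → R0 = 86 + 129 = 215
Final: R0 = 215

215


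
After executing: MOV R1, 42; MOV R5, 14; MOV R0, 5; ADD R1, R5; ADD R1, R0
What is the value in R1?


Register state trace:
  MOV R1, 42  → R1 = 42
  MOV R5, 14  → R5 = 14
  MOV R0, 5  → R0 = 5
  ADD R1, R5  → R1 = 42 + 14 = 56
  ADD R1, R0  → R1 = 56 + 5 = 61
Final: R1 = 61

61


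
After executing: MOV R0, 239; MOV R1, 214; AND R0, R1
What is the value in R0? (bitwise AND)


Register state trace:
  MOV R0, 239  → R0 = 239 (0b11101111)
  MOV R1, 214  → R1 = 214 (0b11010110)
  AND R0, R1  → R0 = 239 AND 214 = 198 (0b11000110)
Final: R0 = 198

198


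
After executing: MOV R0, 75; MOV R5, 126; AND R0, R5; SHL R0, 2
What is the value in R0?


Register state trace:
  MOV R0, 75  → R0 = 75 (0b01001011)
  MOV R5, 126  → R5 = 126 (0b01111110)
  AND R0, R5  → R0 = 75 AND 126 = 74 (0b01001010)
  SHL R0, 2  → R0 = 74 << 2 = 296
Final: R0 = 296

296


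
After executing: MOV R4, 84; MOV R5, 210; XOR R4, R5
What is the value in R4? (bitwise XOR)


Register state trace:
  MOV R4, 84  → R4 = 84 (0b01010100)
  MOV R5, 210  → R5 = 210 (0b11010010)
  XOR R4, R5  → R4 = 84 XOR 210 = 134 (0b10000110)
Final: R4 = 134

134


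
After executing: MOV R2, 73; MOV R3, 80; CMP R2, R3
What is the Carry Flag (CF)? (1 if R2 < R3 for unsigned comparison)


Register state trace:
  MOV R2, 73  → R2 = 73
  MOV R3, 80  → R3 = 80
  CMP R2, R3  → unsigned 73 - 80: borrow occurs
  73 < 80, so CF = 1
CF = 1

1


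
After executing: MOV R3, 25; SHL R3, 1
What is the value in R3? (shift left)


Register state trace:
  MOV R3, 25  → R3 = 25
  SHL R3, 1  → R3 = 25 << 1 = 25 * 2^1 = 50
Final: R3 = 50

50


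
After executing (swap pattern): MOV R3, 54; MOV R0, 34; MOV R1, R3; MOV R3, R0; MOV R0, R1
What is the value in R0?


Register state trace (swap pattern):
  MOV R3, 54  → R3 = 54
  MOV R0, 34  → R0 = 34
  MOV R1, R3  → R1 = 54  (save R3)
  MOV R3, R0  → R3 = 34  (R3 gets R0's value)
  MOV R0, R1  → R0 = 54  (R0 gets saved value)
Final: R0 = 54

54


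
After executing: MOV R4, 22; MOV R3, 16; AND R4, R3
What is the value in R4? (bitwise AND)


Register state trace:
  MOV R4, 22  → R4 = 22 (0b00010110)
  MOV R3, 16  → R3 = 16 (0b00010000)
  AND R4, R3  → R4 = 22 AND 16 = 16 (0b00010000)
Final: R4 = 16

16


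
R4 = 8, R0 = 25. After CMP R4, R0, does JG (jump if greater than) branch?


Trace:
  R4 = 8, R0 = 25
  CMP R4, R0  → compares 8 vs 25
  JG checks: is 8 greater than 25?
  8 < 25, so condition is false
Branch taken: No

No


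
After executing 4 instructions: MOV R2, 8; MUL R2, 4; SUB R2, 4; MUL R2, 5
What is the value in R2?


Register state trace:
  MOV R2, 8  → R2 = 8
  MUL R2, 4  → R2 = 8 * 4 = 32
  SUB R2, 4  → R2 = 32 - 4 = 28
  MUL R2, 5  → R2 = 28 * 5 = 140
Final: R2 = 140

140


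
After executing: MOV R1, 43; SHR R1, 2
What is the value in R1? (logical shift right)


Register state trace:
  MOV R1, 43  → R1 = 43
  SHR R1, 2  → R1 = 43 >> 2 = 43 // 2^2 = 10
Final: R1 = 10

10


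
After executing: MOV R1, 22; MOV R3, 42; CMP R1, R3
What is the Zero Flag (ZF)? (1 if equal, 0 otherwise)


Register state trace:
  MOV R1, 22  → R1 = 22
  MOV R3, 42  → R3 = 42
  CMP R1, R3  → computes 22 - 42 = -20
  Result is nonzero, so values are not equal
ZF = 0

0


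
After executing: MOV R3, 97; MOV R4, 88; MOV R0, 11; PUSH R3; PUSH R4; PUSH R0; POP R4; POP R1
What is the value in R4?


Stack trace (top is rightmost):
  MOV R3, 97  → R3 = 97
  MOV R4, 88  → R4 = 88
  MOV R0, 11  → R0 = 11
  PUSH R3  → stack: [97]
  PUSH R4  → stack: [97, 88]
  PUSH R0  → stack: [97, 88, 11]
  POP R4  → R4 = 11, stack: [97, 88]
  POP R1  → R1 = 88, stack: [97]
Final: R4 = 11

11


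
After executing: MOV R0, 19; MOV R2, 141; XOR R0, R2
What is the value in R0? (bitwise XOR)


Register state trace:
  MOV R0, 19  → R0 = 19 (0b00010011)
  MOV R2, 141  → R2 = 141 (0b10001101)
  XOR R0, R2  → R0 = 19 XOR 141 = 158 (0b10011110)
Final: R0 = 158

158


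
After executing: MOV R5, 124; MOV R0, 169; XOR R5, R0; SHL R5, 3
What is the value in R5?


Register state trace:
  MOV R5, 124  → R5 = 124 (0b01111100)
  MOV R0, 169  → R0 = 169 (0b10101001)
  XOR R5, R0  → R5 = 124 XOR 169 = 213 (0b11010101)
  SHL R5, 3  → R5 = 213 << 3 = 1704
Final: R5 = 1704

1704


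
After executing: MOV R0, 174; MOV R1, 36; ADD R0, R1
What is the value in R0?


Register state trace:
  MOV R0, 174  → R0 = 174
  MOV R1, 36  → R1 = 36
  ADD R0, R1  → R0 = 174 + 36 = 210
Final: R0 = 210

210


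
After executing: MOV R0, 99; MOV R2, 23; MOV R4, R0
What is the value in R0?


Register state trace:
  MOV R0, 99  → R0 = 99
  MOV R2, 23  → R2 = 23
  MOV R4, R0  → R4 = 99
Final: R0 = 99

99


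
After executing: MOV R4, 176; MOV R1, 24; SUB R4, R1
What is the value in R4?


Register state trace:
  MOV R4, 176  → R4 = 176
  MOV R1, 24  → R1 = 24
  SUB R4, R1  → R4 = 176 - 24 = 152
Final: R4 = 152

152


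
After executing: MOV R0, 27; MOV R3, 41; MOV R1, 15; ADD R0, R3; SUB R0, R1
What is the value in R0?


Register state trace:
  MOV R0, 27  → R0 = 27
  MOV R3, 41  → R3 = 41
  MOV R1, 15  → R1 = 15
  ADD R0, R3  → R0 = 27 + 41 = 68
  SUB R0, R1  → R0 = 68 - 15 = 53
Final: R0 = 53

53


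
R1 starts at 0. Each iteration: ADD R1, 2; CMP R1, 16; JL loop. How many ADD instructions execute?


Loop trace (R1 starts at 0, target 16, step 2):
  ADD #1: R1 = 0 + 2 = 2  → 2 < 16, loop
  ADD #2: R1 = 2 + 2 = 4  → 4 < 16, loop
  ADD #3: R1 = 4 + 2 = 6  → 6 < 16, loop
  ADD #4: R1 = 6 + 2 = 8  → 8 < 16, loop
  ADD #5: R1 = 8 + 2 = 10  → 10 < 16, loop
  ADD #6: R1 = 10 + 2 = 12  → 12 < 16, loop
  ADD #7: R1 = 12 + 2 = 14  → 14 < 16, loop
  ADD #8: R1 = 14 + 2 = 16  → 16 >= 16, exit
Total ADD instructions: 8

8


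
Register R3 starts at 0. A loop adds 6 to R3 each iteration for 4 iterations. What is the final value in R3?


Starting value: R3 = 0
  Iter 1: R3 = 0 + 6 = 6
  Iter 2: R3 = 6 + 6 = 12
  Iter 3: R3 = 12 + 6 = 18
  Iter 4: R3 = 18 + 6 = 24
Final: R3 = 24

24


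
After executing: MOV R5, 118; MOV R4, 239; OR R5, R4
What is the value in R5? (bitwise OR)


Register state trace:
  MOV R5, 118  → R5 = 118 (0b01110110)
  MOV R4, 239  → R4 = 239 (0b11101111)
  OR R5, R4   → R5 = 118 OR 239 = 255 (0b11111111)
Final: R5 = 255

255


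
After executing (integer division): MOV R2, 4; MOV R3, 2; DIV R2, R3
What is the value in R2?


Register state trace:
  MOV R2, 4  → R2 = 4
  MOV R3, 2  → R3 = 2
  DIV R2, R3  → R2 = 4 // 2 = 2
Final: R2 = 2

2


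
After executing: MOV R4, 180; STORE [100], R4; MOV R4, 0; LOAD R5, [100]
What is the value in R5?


Register and memory trace:
  MOV R4, 180  → R4 = 180
  STORE [100], R4  → mem[100] = 180
  MOV R4, 0  → R4 = 0
  LOAD R5, [100]  → R5 = mem[100] = 180
Final: R5 = 180

180


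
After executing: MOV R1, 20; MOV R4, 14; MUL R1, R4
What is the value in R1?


Register state trace:
  MOV R1, 20  → R1 = 20
  MOV R4, 14  → R4 = 14
  MUL R1, R4  → R1 = 20 * 14 = 280
Final: R1 = 280

280


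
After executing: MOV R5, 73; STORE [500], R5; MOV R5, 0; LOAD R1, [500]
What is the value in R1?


Register and memory trace:
  MOV R5, 73  → R5 = 73
  STORE [500], R5  → mem[500] = 73
  MOV R5, 0  → R5 = 0
  LOAD R1, [500]  → R1 = mem[500] = 73
Final: R1 = 73

73


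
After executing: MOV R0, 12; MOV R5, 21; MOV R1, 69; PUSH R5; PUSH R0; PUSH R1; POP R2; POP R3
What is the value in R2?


Stack trace (top is rightmost):
  MOV R0, 12  → R0 = 12
  MOV R5, 21  → R5 = 21
  MOV R1, 69  → R1 = 69
  PUSH R5  → stack: [21]
  PUSH R0  → stack: [21, 12]
  PUSH R1  → stack: [21, 12, 69]
  POP R2  → R2 = 69, stack: [21, 12]
  POP R3  → R3 = 12, stack: [21]
Final: R2 = 69

69


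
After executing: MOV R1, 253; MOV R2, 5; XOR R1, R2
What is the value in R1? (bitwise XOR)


Register state trace:
  MOV R1, 253  → R1 = 253 (0b11111101)
  MOV R2, 5  → R2 = 5 (0b00000101)
  XOR R1, R2  → R1 = 253 XOR 5 = 248 (0b11111000)
Final: R1 = 248

248


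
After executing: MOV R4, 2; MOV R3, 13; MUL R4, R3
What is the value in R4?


Register state trace:
  MOV R4, 2  → R4 = 2
  MOV R3, 13  → R3 = 13
  MUL R4, R3  → R4 = 2 * 13 = 26
Final: R4 = 26

26


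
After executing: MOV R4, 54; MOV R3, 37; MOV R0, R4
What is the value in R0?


Register state trace:
  MOV R4, 54  → R4 = 54
  MOV R3, 37  → R3 = 37
  MOV R0, R4  → R0 = 54
Final: R0 = 54

54


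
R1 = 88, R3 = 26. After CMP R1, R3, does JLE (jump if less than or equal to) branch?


Trace:
  R1 = 88, R3 = 26
  CMP R1, R3  → compares 88 vs 26
  JLE checks: is 88 less than or equal to 26?
  88 > 26, so condition is false
Branch taken: No

No


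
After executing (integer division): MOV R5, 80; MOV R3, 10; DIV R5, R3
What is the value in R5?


Register state trace:
  MOV R5, 80  → R5 = 80
  MOV R3, 10  → R3 = 10
  DIV R5, R3  → R5 = 80 // 10 = 8
Final: R5 = 8

8


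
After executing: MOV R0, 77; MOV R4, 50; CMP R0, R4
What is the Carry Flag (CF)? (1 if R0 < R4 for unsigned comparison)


Register state trace:
  MOV R0, 77  → R0 = 77
  MOV R4, 50  → R4 = 50
  CMP R0, R4  → unsigned 77 - 50: no borrow
  77 >= 50, so CF = 0
CF = 0

0


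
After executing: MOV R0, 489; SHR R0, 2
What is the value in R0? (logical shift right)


Register state trace:
  MOV R0, 489  → R0 = 489
  SHR R0, 2  → R0 = 489 >> 2 = 489 // 2^2 = 122
Final: R0 = 122

122


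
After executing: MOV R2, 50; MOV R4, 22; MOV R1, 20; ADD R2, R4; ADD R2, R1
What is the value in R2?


Register state trace:
  MOV R2, 50  → R2 = 50
  MOV R4, 22  → R4 = 22
  MOV R1, 20  → R1 = 20
  ADD R2, R4  → R2 = 50 + 22 = 72
  ADD R2, R1  → R2 = 72 + 20 = 92
Final: R2 = 92

92


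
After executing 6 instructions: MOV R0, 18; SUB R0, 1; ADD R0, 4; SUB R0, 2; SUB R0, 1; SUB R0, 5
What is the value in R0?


Register state trace:
  MOV R0, 18  → R0 = 18
  SUB R0, 1  → R0 = 18 - 1 = 17
  ADD R0, 4  → R0 = 17 + 4 = 21
  SUB R0, 2  → R0 = 21 - 2 = 19
  SUB R0, 1  → R0 = 19 - 1 = 18
  SUB R0, 5  → R0 = 18 - 5 = 13
Final: R0 = 13

13


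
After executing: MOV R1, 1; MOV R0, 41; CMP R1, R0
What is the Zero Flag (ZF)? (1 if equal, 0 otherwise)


Register state trace:
  MOV R1, 1  → R1 = 1
  MOV R0, 41  → R0 = 41
  CMP R1, R0  → computes 1 - 41 = -40
  Result is nonzero, so values are not equal
ZF = 0

0


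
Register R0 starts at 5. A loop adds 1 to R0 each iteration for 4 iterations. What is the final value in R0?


Starting value: R0 = 5
  Iter 1: R0 = 5 + 1 = 6
  Iter 2: R0 = 6 + 1 = 7
  Iter 3: R0 = 7 + 1 = 8
  Iter 4: R0 = 8 + 1 = 9
Final: R0 = 9

9


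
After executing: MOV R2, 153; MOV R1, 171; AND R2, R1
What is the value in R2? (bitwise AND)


Register state trace:
  MOV R2, 153  → R2 = 153 (0b10011001)
  MOV R1, 171  → R1 = 171 (0b10101011)
  AND R2, R1  → R2 = 153 AND 171 = 137 (0b10001001)
Final: R2 = 137

137


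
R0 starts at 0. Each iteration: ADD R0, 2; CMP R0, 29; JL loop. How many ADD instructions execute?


Loop trace (R0 starts at 0, target 29, step 2):
  ADD #1: R0 = 0 + 2 = 2  → 2 < 29, loop
  ADD #2: R0 = 2 + 2 = 4  → 4 < 29, loop
  ADD #3: R0 = 4 + 2 = 6  → 6 < 29, loop
  ADD #4: R0 = 6 + 2 = 8  → 8 < 29, loop
  ADD #5: R0 = 8 + 2 = 10  → 10 < 29, loop
  ADD #6: R0 = 10 + 2 = 12  → 12 < 29, loop
  ADD #7: R0 = 12 + 2 = 14  → 14 < 29, loop
  ADD #8: R0 = 14 + 2 = 16  → 16 < 29, loop
  ADD #9: R0 = 16 + 2 = 18  → 18 < 29, loop
  ADD #10: R0 = 18 + 2 = 20  → 20 < 29, loop
  ADD #11: R0 = 20 + 2 = 22  → 22 < 29, loop
  ADD #12: R0 = 22 + 2 = 24  → 24 < 29, loop
  ADD #13: R0 = 24 + 2 = 26  → 26 < 29, loop
  ADD #14: R0 = 26 + 2 = 28  → 28 < 29, loop
  ADD #15: R0 = 28 + 2 = 30  → 30 >= 29, exit
Total ADD instructions: 15

15


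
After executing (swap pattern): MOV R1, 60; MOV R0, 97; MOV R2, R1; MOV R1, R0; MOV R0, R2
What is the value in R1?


Register state trace (swap pattern):
  MOV R1, 60  → R1 = 60
  MOV R0, 97  → R0 = 97
  MOV R2, R1  → R2 = 60  (save R1)
  MOV R1, R0  → R1 = 97  (R1 gets R0's value)
  MOV R0, R2  → R0 = 60  (R0 gets saved value)
Final: R1 = 97

97


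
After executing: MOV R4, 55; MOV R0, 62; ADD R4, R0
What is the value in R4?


Register state trace:
  MOV R4, 55  → R4 = 55
  MOV R0, 62  → R0 = 62
  ADD R4, R0  → R4 = 55 + 62 = 117
Final: R4 = 117

117


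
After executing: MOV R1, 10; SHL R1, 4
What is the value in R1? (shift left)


Register state trace:
  MOV R1, 10  → R1 = 10
  SHL R1, 4  → R1 = 10 << 4 = 10 * 2^4 = 160
Final: R1 = 160

160


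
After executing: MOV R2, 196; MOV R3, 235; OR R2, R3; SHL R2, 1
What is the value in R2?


Register state trace:
  MOV R2, 196  → R2 = 196 (0b11000100)
  MOV R3, 235  → R3 = 235 (0b11101011)
  OR R2, R3  → R2 = 196 OR 235 = 239 (0b11101111)
  SHL R2, 1  → R2 = 239 << 1 = 478
Final: R2 = 478

478


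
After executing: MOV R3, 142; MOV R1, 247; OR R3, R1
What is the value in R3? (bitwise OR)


Register state trace:
  MOV R3, 142  → R3 = 142 (0b10001110)
  MOV R1, 247  → R1 = 247 (0b11110111)
  OR R3, R1   → R3 = 142 OR 247 = 255 (0b11111111)
Final: R3 = 255

255


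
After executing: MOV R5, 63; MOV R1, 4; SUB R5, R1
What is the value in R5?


Register state trace:
  MOV R5, 63  → R5 = 63
  MOV R1, 4  → R1 = 4
  SUB R5, R1  → R5 = 63 - 4 = 59
Final: R5 = 59

59


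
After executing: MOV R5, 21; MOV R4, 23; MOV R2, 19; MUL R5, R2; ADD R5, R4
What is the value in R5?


Register state trace:
  MOV R5, 21  → R5 = 21
  MOV R4, 23  → R4 = 23
  MOV R2, 19  → R2 = 19
  MUL R5, R2  → R5 = 21 * 19 = 399
  ADD R5, R4  → R5 = 399 + 23 = 422
Final: R5 = 422

422


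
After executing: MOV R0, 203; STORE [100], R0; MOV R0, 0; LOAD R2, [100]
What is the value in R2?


Register and memory trace:
  MOV R0, 203  → R0 = 203
  STORE [100], R0  → mem[100] = 203
  MOV R0, 0  → R0 = 0
  LOAD R2, [100]  → R2 = mem[100] = 203
Final: R2 = 203

203


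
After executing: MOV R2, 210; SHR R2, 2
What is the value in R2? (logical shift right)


Register state trace:
  MOV R2, 210  → R2 = 210
  SHR R2, 2  → R2 = 210 >> 2 = 210 // 2^2 = 52
Final: R2 = 52

52


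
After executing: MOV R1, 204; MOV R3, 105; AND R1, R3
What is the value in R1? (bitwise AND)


Register state trace:
  MOV R1, 204  → R1 = 204 (0b11001100)
  MOV R3, 105  → R3 = 105 (0b01101001)
  AND R1, R3  → R1 = 204 AND 105 = 72 (0b01001000)
Final: R1 = 72

72


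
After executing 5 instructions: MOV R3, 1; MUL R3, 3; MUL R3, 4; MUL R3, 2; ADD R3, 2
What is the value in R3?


Register state trace:
  MOV R3, 1  → R3 = 1
  MUL R3, 3  → R3 = 1 * 3 = 3
  MUL R3, 4  → R3 = 3 * 4 = 12
  MUL R3, 2  → R3 = 12 * 2 = 24
  ADD R3, 2  → R3 = 24 + 2 = 26
Final: R3 = 26

26


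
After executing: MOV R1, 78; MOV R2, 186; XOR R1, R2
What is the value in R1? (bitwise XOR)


Register state trace:
  MOV R1, 78  → R1 = 78 (0b01001110)
  MOV R2, 186  → R2 = 186 (0b10111010)
  XOR R1, R2  → R1 = 78 XOR 186 = 244 (0b11110100)
Final: R1 = 244

244


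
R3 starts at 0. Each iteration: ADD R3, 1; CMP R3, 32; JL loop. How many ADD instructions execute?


Loop trace (R3 starts at 0, target 32, step 1):
  ADD #1: R3 = 0 + 1 = 1  → 1 < 32, loop
  ADD #2: R3 = 1 + 1 = 2  → 2 < 32, loop
  ADD #3: R3 = 2 + 1 = 3  → 3 < 32, loop
  ADD #4: R3 = 3 + 1 = 4  → 4 < 32, loop
  ADD #5: R3 = 4 + 1 = 5  → 5 < 32, loop
  ADD #6: R3 = 5 + 1 = 6  → 6 < 32, loop
  ADD #7: R3 = 6 + 1 = 7  → 7 < 32, loop
  ADD #8: R3 = 7 + 1 = 8  → 8 < 32, loop
  ADD #9: R3 = 8 + 1 = 9  → 9 < 32, loop
  ADD #10: R3 = 9 + 1 = 10  → 10 < 32, loop
  ADD #11: R3 = 10 + 1 = 11  → 11 < 32, loop
  ADD #12: R3 = 11 + 1 = 12  → 12 < 32, loop
  ADD #13: R3 = 12 + 1 = 13  → 13 < 32, loop
  ADD #14: R3 = 13 + 1 = 14  → 14 < 32, loop
  ADD #15: R3 = 14 + 1 = 15  → 15 < 32, loop
  ADD #16: R3 = 15 + 1 = 16  → 16 < 32, loop
  ADD #17: R3 = 16 + 1 = 17  → 17 < 32, loop
  ADD #18: R3 = 17 + 1 = 18  → 18 < 32, loop
  ADD #19: R3 = 18 + 1 = 19  → 19 < 32, loop
  ADD #20: R3 = 19 + 1 = 20  → 20 < 32, loop
  ADD #21: R3 = 20 + 1 = 21  → 21 < 32, loop
  ADD #22: R3 = 21 + 1 = 22  → 22 < 32, loop
  ADD #23: R3 = 22 + 1 = 23  → 23 < 32, loop
  ADD #24: R3 = 23 + 1 = 24  → 24 < 32, loop
  ADD #25: R3 = 24 + 1 = 25  → 25 < 32, loop
  ADD #26: R3 = 25 + 1 = 26  → 26 < 32, loop
  ADD #27: R3 = 26 + 1 = 27  → 27 < 32, loop
  ADD #28: R3 = 27 + 1 = 28  → 28 < 32, loop
  ADD #29: R3 = 28 + 1 = 29  → 29 < 32, loop
  ADD #30: R3 = 29 + 1 = 30  → 30 < 32, loop
  ADD #31: R3 = 30 + 1 = 31  → 31 < 32, loop
  ADD #32: R3 = 31 + 1 = 32  → 32 >= 32, exit
Total ADD instructions: 32

32


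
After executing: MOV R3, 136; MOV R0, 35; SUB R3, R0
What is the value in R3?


Register state trace:
  MOV R3, 136  → R3 = 136
  MOV R0, 35  → R0 = 35
  SUB R3, R0  → R3 = 136 - 35 = 101
Final: R3 = 101

101


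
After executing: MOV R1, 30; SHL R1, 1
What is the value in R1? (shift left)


Register state trace:
  MOV R1, 30  → R1 = 30
  SHL R1, 1  → R1 = 30 << 1 = 30 * 2^1 = 60
Final: R1 = 60

60


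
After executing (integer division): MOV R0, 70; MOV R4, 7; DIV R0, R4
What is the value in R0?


Register state trace:
  MOV R0, 70  → R0 = 70
  MOV R4, 7  → R4 = 7
  DIV R0, R4  → R0 = 70 // 7 = 10
Final: R0 = 10

10


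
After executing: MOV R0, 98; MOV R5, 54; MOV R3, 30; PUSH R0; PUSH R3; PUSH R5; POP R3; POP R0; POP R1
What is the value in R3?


Stack trace (top is rightmost):
  MOV R0, 98  → R0 = 98
  MOV R5, 54  → R5 = 54
  MOV R3, 30  → R3 = 30
  PUSH R0  → stack: [98]
  PUSH R3  → stack: [98, 30]
  PUSH R5  → stack: [98, 30, 54]
  POP R3  → R3 = 54, stack: [98, 30]
  POP R0  → R0 = 30, stack: [98]
  POP R1  → R1 = 98, stack: []
Final: R3 = 54

54


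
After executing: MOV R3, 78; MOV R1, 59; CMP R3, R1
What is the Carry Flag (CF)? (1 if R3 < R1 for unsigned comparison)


Register state trace:
  MOV R3, 78  → R3 = 78
  MOV R1, 59  → R1 = 59
  CMP R3, R1  → unsigned 78 - 59: no borrow
  78 >= 59, so CF = 0
CF = 0

0


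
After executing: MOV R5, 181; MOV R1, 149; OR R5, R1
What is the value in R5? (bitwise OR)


Register state trace:
  MOV R5, 181  → R5 = 181 (0b10110101)
  MOV R1, 149  → R1 = 149 (0b10010101)
  OR R5, R1   → R5 = 181 OR 149 = 181 (0b10110101)
Final: R5 = 181

181


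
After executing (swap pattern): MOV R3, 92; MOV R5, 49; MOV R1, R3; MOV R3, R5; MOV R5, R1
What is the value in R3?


Register state trace (swap pattern):
  MOV R3, 92  → R3 = 92
  MOV R5, 49  → R5 = 49
  MOV R1, R3  → R1 = 92  (save R3)
  MOV R3, R5  → R3 = 49  (R3 gets R5's value)
  MOV R5, R1  → R5 = 92  (R5 gets saved value)
Final: R3 = 49

49


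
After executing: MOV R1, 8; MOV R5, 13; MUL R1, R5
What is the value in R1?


Register state trace:
  MOV R1, 8  → R1 = 8
  MOV R5, 13  → R5 = 13
  MUL R1, R5  → R1 = 8 * 13 = 104
Final: R1 = 104

104


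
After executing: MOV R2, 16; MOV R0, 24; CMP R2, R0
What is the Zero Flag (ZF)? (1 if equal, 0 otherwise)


Register state trace:
  MOV R2, 16  → R2 = 16
  MOV R0, 24  → R0 = 24
  CMP R2, R0  → computes 16 - 24 = -8
  Result is nonzero, so values are not equal
ZF = 0

0


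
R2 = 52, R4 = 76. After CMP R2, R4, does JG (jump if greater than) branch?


Trace:
  R2 = 52, R4 = 76
  CMP R2, R4  → compares 52 vs 76
  JG checks: is 52 greater than 76?
  52 < 76, so condition is false
Branch taken: No

No


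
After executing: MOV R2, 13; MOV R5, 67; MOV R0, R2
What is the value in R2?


Register state trace:
  MOV R2, 13  → R2 = 13
  MOV R5, 67  → R5 = 67
  MOV R0, R2  → R0 = 13
Final: R2 = 13

13


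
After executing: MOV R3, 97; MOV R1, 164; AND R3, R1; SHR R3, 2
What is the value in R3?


Register state trace:
  MOV R3, 97  → R3 = 97 (0b01100001)
  MOV R1, 164  → R1 = 164 (0b10100100)
  AND R3, R1  → R3 = 97 AND 164 = 32 (0b00100000)
  SHR R3, 2  → R3 = 32 >> 2 = 8
Final: R3 = 8

8


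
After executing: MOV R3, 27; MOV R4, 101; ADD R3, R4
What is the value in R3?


Register state trace:
  MOV R3, 27  → R3 = 27
  MOV R4, 101  → R4 = 101
  ADD R3, R4  → R3 = 27 + 101 = 128
Final: R3 = 128

128


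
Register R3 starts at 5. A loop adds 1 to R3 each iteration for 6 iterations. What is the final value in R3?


Starting value: R3 = 5
  Iter 1: R3 = 5 + 1 = 6
  Iter 2: R3 = 6 + 1 = 7
  Iter 3: R3 = 7 + 1 = 8
  Iter 4: R3 = 8 + 1 = 9
  Iter 5: R3 = 9 + 1 = 10
  Iter 6: R3 = 10 + 1 = 11
Final: R3 = 11

11


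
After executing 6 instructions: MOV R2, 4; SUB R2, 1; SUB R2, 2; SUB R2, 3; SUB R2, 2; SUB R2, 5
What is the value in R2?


Register state trace:
  MOV R2, 4  → R2 = 4
  SUB R2, 1  → R2 = 4 - 1 = 3
  SUB R2, 2  → R2 = 3 - 2 = 1
  SUB R2, 3  → R2 = 1 - 3 = -2
  SUB R2, 2  → R2 = -2 - 2 = -4
  SUB R2, 5  → R2 = -4 - 5 = -9
Final: R2 = -9

-9


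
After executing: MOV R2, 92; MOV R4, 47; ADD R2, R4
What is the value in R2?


Register state trace:
  MOV R2, 92  → R2 = 92
  MOV R4, 47  → R4 = 47
  ADD R2, R4  → R2 = 92 + 47 = 139
Final: R2 = 139

139


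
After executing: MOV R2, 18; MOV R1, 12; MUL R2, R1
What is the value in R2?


Register state trace:
  MOV R2, 18  → R2 = 18
  MOV R1, 12  → R1 = 12
  MUL R2, R1  → R2 = 18 * 12 = 216
Final: R2 = 216

216


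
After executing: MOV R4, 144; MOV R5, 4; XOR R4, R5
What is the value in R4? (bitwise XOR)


Register state trace:
  MOV R4, 144  → R4 = 144 (0b10010000)
  MOV R5, 4  → R5 = 4 (0b00000100)
  XOR R4, R5  → R4 = 144 XOR 4 = 148 (0b10010100)
Final: R4 = 148

148


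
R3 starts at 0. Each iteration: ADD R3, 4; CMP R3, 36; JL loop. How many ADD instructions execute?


Loop trace (R3 starts at 0, target 36, step 4):
  ADD #1: R3 = 0 + 4 = 4  → 4 < 36, loop
  ADD #2: R3 = 4 + 4 = 8  → 8 < 36, loop
  ADD #3: R3 = 8 + 4 = 12  → 12 < 36, loop
  ADD #4: R3 = 12 + 4 = 16  → 16 < 36, loop
  ADD #5: R3 = 16 + 4 = 20  → 20 < 36, loop
  ADD #6: R3 = 20 + 4 = 24  → 24 < 36, loop
  ADD #7: R3 = 24 + 4 = 28  → 28 < 36, loop
  ADD #8: R3 = 28 + 4 = 32  → 32 < 36, loop
  ADD #9: R3 = 32 + 4 = 36  → 36 >= 36, exit
Total ADD instructions: 9

9


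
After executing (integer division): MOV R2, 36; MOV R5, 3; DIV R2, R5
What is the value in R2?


Register state trace:
  MOV R2, 36  → R2 = 36
  MOV R5, 3  → R5 = 3
  DIV R2, R5  → R2 = 36 // 3 = 12
Final: R2 = 12

12


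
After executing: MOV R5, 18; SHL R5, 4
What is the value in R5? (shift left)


Register state trace:
  MOV R5, 18  → R5 = 18
  SHL R5, 4  → R5 = 18 << 4 = 18 * 2^4 = 288
Final: R5 = 288

288


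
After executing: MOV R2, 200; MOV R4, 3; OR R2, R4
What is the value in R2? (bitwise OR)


Register state trace:
  MOV R2, 200  → R2 = 200 (0b11001000)
  MOV R4, 3  → R4 = 3 (0b00000011)
  OR R2, R4   → R2 = 200 OR 3 = 203 (0b11001011)
Final: R2 = 203

203


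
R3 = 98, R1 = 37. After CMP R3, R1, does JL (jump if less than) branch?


Trace:
  R3 = 98, R1 = 37
  CMP R3, R1  → compares 98 vs 37
  JL checks: is 98 less than 37?
  98 > 37, so condition is false
Branch taken: No

No


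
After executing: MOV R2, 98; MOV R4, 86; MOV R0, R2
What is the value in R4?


Register state trace:
  MOV R2, 98  → R2 = 98
  MOV R4, 86  → R4 = 86
  MOV R0, R2  → R0 = 98
Final: R4 = 86

86


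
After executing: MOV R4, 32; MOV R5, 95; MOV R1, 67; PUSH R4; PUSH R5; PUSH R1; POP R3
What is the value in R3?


Stack trace (top is rightmost):
  MOV R4, 32  → R4 = 32
  MOV R5, 95  → R5 = 95
  MOV R1, 67  → R1 = 67
  PUSH R4  → stack: [32]
  PUSH R5  → stack: [32, 95]
  PUSH R1  → stack: [32, 95, 67]
  POP R3  → R3 = 67, stack: [32, 95]
Final: R3 = 67

67


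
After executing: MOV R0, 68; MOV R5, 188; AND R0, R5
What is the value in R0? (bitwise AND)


Register state trace:
  MOV R0, 68  → R0 = 68 (0b01000100)
  MOV R5, 188  → R5 = 188 (0b10111100)
  AND R0, R5  → R0 = 68 AND 188 = 4 (0b00000100)
Final: R0 = 4

4


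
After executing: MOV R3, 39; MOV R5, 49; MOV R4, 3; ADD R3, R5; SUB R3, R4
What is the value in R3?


Register state trace:
  MOV R3, 39  → R3 = 39
  MOV R5, 49  → R5 = 49
  MOV R4, 3  → R4 = 3
  ADD R3, R5  → R3 = 39 + 49 = 88
  SUB R3, R4  → R3 = 88 - 3 = 85
Final: R3 = 85

85


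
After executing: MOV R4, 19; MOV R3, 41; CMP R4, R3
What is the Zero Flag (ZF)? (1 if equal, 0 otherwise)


Register state trace:
  MOV R4, 19  → R4 = 19
  MOV R3, 41  → R3 = 41
  CMP R4, R3  → computes 19 - 41 = -22
  Result is nonzero, so values are not equal
ZF = 0

0


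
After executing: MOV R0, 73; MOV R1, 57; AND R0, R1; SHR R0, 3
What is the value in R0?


Register state trace:
  MOV R0, 73  → R0 = 73 (0b01001001)
  MOV R1, 57  → R1 = 57 (0b00111001)
  AND R0, R1  → R0 = 73 AND 57 = 9 (0b00001001)
  SHR R0, 3  → R0 = 9 >> 3 = 1
Final: R0 = 1

1


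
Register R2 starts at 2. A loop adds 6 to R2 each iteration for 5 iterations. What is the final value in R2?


Starting value: R2 = 2
  Iter 1: R2 = 2 + 6 = 8
  Iter 2: R2 = 8 + 6 = 14
  Iter 3: R2 = 14 + 6 = 20
  Iter 4: R2 = 20 + 6 = 26
  Iter 5: R2 = 26 + 6 = 32
Final: R2 = 32

32


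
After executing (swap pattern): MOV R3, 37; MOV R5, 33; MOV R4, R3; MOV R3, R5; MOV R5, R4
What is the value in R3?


Register state trace (swap pattern):
  MOV R3, 37  → R3 = 37
  MOV R5, 33  → R5 = 33
  MOV R4, R3  → R4 = 37  (save R3)
  MOV R3, R5  → R3 = 33  (R3 gets R5's value)
  MOV R5, R4  → R5 = 37  (R5 gets saved value)
Final: R3 = 33

33


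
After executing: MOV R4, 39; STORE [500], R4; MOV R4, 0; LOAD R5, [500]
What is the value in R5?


Register and memory trace:
  MOV R4, 39  → R4 = 39
  STORE [500], R4  → mem[500] = 39
  MOV R4, 0  → R4 = 0
  LOAD R5, [500]  → R5 = mem[500] = 39
Final: R5 = 39

39


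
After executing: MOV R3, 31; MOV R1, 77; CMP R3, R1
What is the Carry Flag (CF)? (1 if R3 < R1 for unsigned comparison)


Register state trace:
  MOV R3, 31  → R3 = 31
  MOV R1, 77  → R1 = 77
  CMP R3, R1  → unsigned 31 - 77: borrow occurs
  31 < 77, so CF = 1
CF = 1

1


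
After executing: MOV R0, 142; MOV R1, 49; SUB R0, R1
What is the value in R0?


Register state trace:
  MOV R0, 142  → R0 = 142
  MOV R1, 49  → R1 = 49
  SUB R0, R1  → R0 = 142 - 49 = 93
Final: R0 = 93

93


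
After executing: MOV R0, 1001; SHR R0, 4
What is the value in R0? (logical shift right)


Register state trace:
  MOV R0, 1001  → R0 = 1001
  SHR R0, 4  → R0 = 1001 >> 4 = 1001 // 2^4 = 62
Final: R0 = 62

62


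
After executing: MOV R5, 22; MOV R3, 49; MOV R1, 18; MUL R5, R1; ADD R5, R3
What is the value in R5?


Register state trace:
  MOV R5, 22  → R5 = 22
  MOV R3, 49  → R3 = 49
  MOV R1, 18  → R1 = 18
  MUL R5, R1  → R5 = 22 * 18 = 396
  ADD R5, R3  → R5 = 396 + 49 = 445
Final: R5 = 445

445


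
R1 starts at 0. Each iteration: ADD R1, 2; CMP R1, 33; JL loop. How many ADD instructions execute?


Loop trace (R1 starts at 0, target 33, step 2):
  ADD #1: R1 = 0 + 2 = 2  → 2 < 33, loop
  ADD #2: R1 = 2 + 2 = 4  → 4 < 33, loop
  ADD #3: R1 = 4 + 2 = 6  → 6 < 33, loop
  ADD #4: R1 = 6 + 2 = 8  → 8 < 33, loop
  ADD #5: R1 = 8 + 2 = 10  → 10 < 33, loop
  ADD #6: R1 = 10 + 2 = 12  → 12 < 33, loop
  ADD #7: R1 = 12 + 2 = 14  → 14 < 33, loop
  ADD #8: R1 = 14 + 2 = 16  → 16 < 33, loop
  ADD #9: R1 = 16 + 2 = 18  → 18 < 33, loop
  ADD #10: R1 = 18 + 2 = 20  → 20 < 33, loop
  ADD #11: R1 = 20 + 2 = 22  → 22 < 33, loop
  ADD #12: R1 = 22 + 2 = 24  → 24 < 33, loop
  ADD #13: R1 = 24 + 2 = 26  → 26 < 33, loop
  ADD #14: R1 = 26 + 2 = 28  → 28 < 33, loop
  ADD #15: R1 = 28 + 2 = 30  → 30 < 33, loop
  ADD #16: R1 = 30 + 2 = 32  → 32 < 33, loop
  ADD #17: R1 = 32 + 2 = 34  → 34 >= 33, exit
Total ADD instructions: 17

17


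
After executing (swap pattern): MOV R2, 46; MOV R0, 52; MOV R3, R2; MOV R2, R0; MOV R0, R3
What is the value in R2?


Register state trace (swap pattern):
  MOV R2, 46  → R2 = 46
  MOV R0, 52  → R0 = 52
  MOV R3, R2  → R3 = 46  (save R2)
  MOV R2, R0  → R2 = 52  (R2 gets R0's value)
  MOV R0, R3  → R0 = 46  (R0 gets saved value)
Final: R2 = 52

52


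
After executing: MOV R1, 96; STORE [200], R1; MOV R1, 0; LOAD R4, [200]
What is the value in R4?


Register and memory trace:
  MOV R1, 96  → R1 = 96
  STORE [200], R1  → mem[200] = 96
  MOV R1, 0  → R1 = 0
  LOAD R4, [200]  → R4 = mem[200] = 96
Final: R4 = 96

96


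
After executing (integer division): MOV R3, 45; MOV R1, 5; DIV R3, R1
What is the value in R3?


Register state trace:
  MOV R3, 45  → R3 = 45
  MOV R1, 5  → R1 = 5
  DIV R3, R1  → R3 = 45 // 5 = 9
Final: R3 = 9

9


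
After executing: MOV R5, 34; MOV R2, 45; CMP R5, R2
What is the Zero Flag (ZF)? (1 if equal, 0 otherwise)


Register state trace:
  MOV R5, 34  → R5 = 34
  MOV R2, 45  → R2 = 45
  CMP R5, R2  → computes 34 - 45 = -11
  Result is nonzero, so values are not equal
ZF = 0

0


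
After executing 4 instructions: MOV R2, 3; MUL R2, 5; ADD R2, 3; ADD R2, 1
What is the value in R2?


Register state trace:
  MOV R2, 3  → R2 = 3
  MUL R2, 5  → R2 = 3 * 5 = 15
  ADD R2, 3  → R2 = 15 + 3 = 18
  ADD R2, 1  → R2 = 18 + 1 = 19
Final: R2 = 19

19


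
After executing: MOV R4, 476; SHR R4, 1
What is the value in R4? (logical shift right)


Register state trace:
  MOV R4, 476  → R4 = 476
  SHR R4, 1  → R4 = 476 >> 1 = 476 // 2^1 = 238
Final: R4 = 238

238


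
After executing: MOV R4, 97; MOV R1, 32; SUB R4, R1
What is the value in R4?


Register state trace:
  MOV R4, 97  → R4 = 97
  MOV R1, 32  → R1 = 32
  SUB R4, R1  → R4 = 97 - 32 = 65
Final: R4 = 65

65


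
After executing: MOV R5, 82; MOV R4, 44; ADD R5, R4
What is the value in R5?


Register state trace:
  MOV R5, 82  → R5 = 82
  MOV R4, 44  → R4 = 44
  ADD R5, R4  → R5 = 82 + 44 = 126
Final: R5 = 126

126


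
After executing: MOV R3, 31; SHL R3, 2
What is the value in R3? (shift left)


Register state trace:
  MOV R3, 31  → R3 = 31
  SHL R3, 2  → R3 = 31 << 2 = 31 * 2^2 = 124
Final: R3 = 124

124


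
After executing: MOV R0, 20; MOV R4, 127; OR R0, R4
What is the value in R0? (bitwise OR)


Register state trace:
  MOV R0, 20  → R0 = 20 (0b00010100)
  MOV R4, 127  → R4 = 127 (0b01111111)
  OR R0, R4   → R0 = 20 OR 127 = 127 (0b01111111)
Final: R0 = 127

127


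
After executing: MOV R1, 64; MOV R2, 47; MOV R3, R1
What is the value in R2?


Register state trace:
  MOV R1, 64  → R1 = 64
  MOV R2, 47  → R2 = 47
  MOV R3, R1  → R3 = 64
Final: R2 = 47

47


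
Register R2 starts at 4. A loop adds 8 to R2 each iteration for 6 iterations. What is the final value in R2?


Starting value: R2 = 4
  Iter 1: R2 = 4 + 8 = 12
  Iter 2: R2 = 12 + 8 = 20
  Iter 3: R2 = 20 + 8 = 28
  Iter 4: R2 = 28 + 8 = 36
  Iter 5: R2 = 36 + 8 = 44
  Iter 6: R2 = 44 + 8 = 52
Final: R2 = 52

52


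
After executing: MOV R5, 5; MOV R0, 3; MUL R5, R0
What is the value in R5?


Register state trace:
  MOV R5, 5  → R5 = 5
  MOV R0, 3  → R0 = 3
  MUL R5, R0  → R5 = 5 * 3 = 15
Final: R5 = 15

15


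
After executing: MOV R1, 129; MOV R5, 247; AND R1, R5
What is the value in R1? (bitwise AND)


Register state trace:
  MOV R1, 129  → R1 = 129 (0b10000001)
  MOV R5, 247  → R5 = 247 (0b11110111)
  AND R1, R5  → R1 = 129 AND 247 = 129 (0b10000001)
Final: R1 = 129

129


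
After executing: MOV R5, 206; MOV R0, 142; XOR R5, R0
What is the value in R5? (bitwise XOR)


Register state trace:
  MOV R5, 206  → R5 = 206 (0b11001110)
  MOV R0, 142  → R0 = 142 (0b10001110)
  XOR R5, R0  → R5 = 206 XOR 142 = 64 (0b01000000)
Final: R5 = 64

64


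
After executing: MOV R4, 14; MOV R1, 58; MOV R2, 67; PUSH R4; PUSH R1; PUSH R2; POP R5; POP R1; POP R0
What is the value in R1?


Stack trace (top is rightmost):
  MOV R4, 14  → R4 = 14
  MOV R1, 58  → R1 = 58
  MOV R2, 67  → R2 = 67
  PUSH R4  → stack: [14]
  PUSH R1  → stack: [14, 58]
  PUSH R2  → stack: [14, 58, 67]
  POP R5  → R5 = 67, stack: [14, 58]
  POP R1  → R1 = 58, stack: [14]
  POP R0  → R0 = 14, stack: []
Final: R1 = 58

58


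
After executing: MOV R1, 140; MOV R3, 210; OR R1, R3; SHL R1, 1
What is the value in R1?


Register state trace:
  MOV R1, 140  → R1 = 140 (0b10001100)
  MOV R3, 210  → R3 = 210 (0b11010010)
  OR R1, R3  → R1 = 140 OR 210 = 222 (0b11011110)
  SHL R1, 1  → R1 = 222 << 1 = 444
Final: R1 = 444

444


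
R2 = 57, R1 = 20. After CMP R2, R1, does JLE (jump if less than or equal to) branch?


Trace:
  R2 = 57, R1 = 20
  CMP R2, R1  → compares 57 vs 20
  JLE checks: is 57 less than or equal to 20?
  57 > 20, so condition is false
Branch taken: No

No


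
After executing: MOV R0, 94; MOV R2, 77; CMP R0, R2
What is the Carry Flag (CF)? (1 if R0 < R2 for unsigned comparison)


Register state trace:
  MOV R0, 94  → R0 = 94
  MOV R2, 77  → R2 = 77
  CMP R0, R2  → unsigned 94 - 77: no borrow
  94 >= 77, so CF = 0
CF = 0

0


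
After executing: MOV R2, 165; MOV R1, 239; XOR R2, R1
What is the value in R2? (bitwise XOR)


Register state trace:
  MOV R2, 165  → R2 = 165 (0b10100101)
  MOV R1, 239  → R1 = 239 (0b11101111)
  XOR R2, R1  → R2 = 165 XOR 239 = 74 (0b01001010)
Final: R2 = 74

74


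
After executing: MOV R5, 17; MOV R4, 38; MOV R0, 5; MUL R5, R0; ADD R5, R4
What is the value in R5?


Register state trace:
  MOV R5, 17  → R5 = 17
  MOV R4, 38  → R4 = 38
  MOV R0, 5  → R0 = 5
  MUL R5, R0  → R5 = 17 * 5 = 85
  ADD R5, R4  → R5 = 85 + 38 = 123
Final: R5 = 123

123


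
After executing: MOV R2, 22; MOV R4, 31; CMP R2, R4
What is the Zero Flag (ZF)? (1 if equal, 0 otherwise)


Register state trace:
  MOV R2, 22  → R2 = 22
  MOV R4, 31  → R4 = 31
  CMP R2, R4  → computes 22 - 31 = -9
  Result is nonzero, so values are not equal
ZF = 0

0


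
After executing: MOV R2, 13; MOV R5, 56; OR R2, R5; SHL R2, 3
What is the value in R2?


Register state trace:
  MOV R2, 13  → R2 = 13 (0b00001101)
  MOV R5, 56  → R5 = 56 (0b00111000)
  OR R2, R5  → R2 = 13 OR 56 = 61 (0b00111101)
  SHL R2, 3  → R2 = 61 << 3 = 488
Final: R2 = 488

488


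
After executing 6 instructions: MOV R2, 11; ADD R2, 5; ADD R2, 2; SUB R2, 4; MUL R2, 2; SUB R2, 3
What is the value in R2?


Register state trace:
  MOV R2, 11  → R2 = 11
  ADD R2, 5  → R2 = 11 + 5 = 16
  ADD R2, 2  → R2 = 16 + 2 = 18
  SUB R2, 4  → R2 = 18 - 4 = 14
  MUL R2, 2  → R2 = 14 * 2 = 28
  SUB R2, 3  → R2 = 28 - 3 = 25
Final: R2 = 25

25


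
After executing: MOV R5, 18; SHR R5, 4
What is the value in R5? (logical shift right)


Register state trace:
  MOV R5, 18  → R5 = 18
  SHR R5, 4  → R5 = 18 >> 4 = 18 // 2^4 = 1
Final: R5 = 1

1


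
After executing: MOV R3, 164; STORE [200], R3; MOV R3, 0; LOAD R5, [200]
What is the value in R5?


Register and memory trace:
  MOV R3, 164  → R3 = 164
  STORE [200], R3  → mem[200] = 164
  MOV R3, 0  → R3 = 0
  LOAD R5, [200]  → R5 = mem[200] = 164
Final: R5 = 164

164


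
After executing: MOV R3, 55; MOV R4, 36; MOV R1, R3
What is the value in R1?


Register state trace:
  MOV R3, 55  → R3 = 55
  MOV R4, 36  → R4 = 36
  MOV R1, R3  → R1 = 55
Final: R1 = 55

55


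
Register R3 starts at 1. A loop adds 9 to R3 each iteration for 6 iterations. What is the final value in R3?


Starting value: R3 = 1
  Iter 1: R3 = 1 + 9 = 10
  Iter 2: R3 = 10 + 9 = 19
  Iter 3: R3 = 19 + 9 = 28
  Iter 4: R3 = 28 + 9 = 37
  Iter 5: R3 = 37 + 9 = 46
  Iter 6: R3 = 46 + 9 = 55
Final: R3 = 55

55


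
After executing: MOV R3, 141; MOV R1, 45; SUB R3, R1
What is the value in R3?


Register state trace:
  MOV R3, 141  → R3 = 141
  MOV R1, 45  → R1 = 45
  SUB R3, R1  → R3 = 141 - 45 = 96
Final: R3 = 96

96


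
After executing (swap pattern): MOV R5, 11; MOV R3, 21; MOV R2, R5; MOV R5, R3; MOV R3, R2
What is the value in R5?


Register state trace (swap pattern):
  MOV R5, 11  → R5 = 11
  MOV R3, 21  → R3 = 21
  MOV R2, R5  → R2 = 11  (save R5)
  MOV R5, R3  → R5 = 21  (R5 gets R3's value)
  MOV R3, R2  → R3 = 11  (R3 gets saved value)
Final: R5 = 21

21


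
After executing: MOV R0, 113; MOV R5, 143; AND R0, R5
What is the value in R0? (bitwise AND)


Register state trace:
  MOV R0, 113  → R0 = 113 (0b01110001)
  MOV R5, 143  → R5 = 143 (0b10001111)
  AND R0, R5  → R0 = 113 AND 143 = 1 (0b00000001)
Final: R0 = 1

1
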